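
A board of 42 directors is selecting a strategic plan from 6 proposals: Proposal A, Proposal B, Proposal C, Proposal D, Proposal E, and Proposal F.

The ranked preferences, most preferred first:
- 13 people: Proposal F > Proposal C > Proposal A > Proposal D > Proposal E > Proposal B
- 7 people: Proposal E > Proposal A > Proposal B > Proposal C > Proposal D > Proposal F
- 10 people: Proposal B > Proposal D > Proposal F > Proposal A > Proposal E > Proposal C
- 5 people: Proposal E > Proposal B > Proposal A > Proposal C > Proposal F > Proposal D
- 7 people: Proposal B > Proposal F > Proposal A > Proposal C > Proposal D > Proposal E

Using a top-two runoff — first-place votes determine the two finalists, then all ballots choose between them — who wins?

Round 1 first-place votes: Proposal A 0, Proposal B 17, Proposal C 0, Proposal D 0, Proposal E 12, Proposal F 13. Proposal B and Proposal F advance.
Runoff: Proposal B is ranked above Proposal F on 29 ballots, Proposal F above Proposal B on 13.

Proposal B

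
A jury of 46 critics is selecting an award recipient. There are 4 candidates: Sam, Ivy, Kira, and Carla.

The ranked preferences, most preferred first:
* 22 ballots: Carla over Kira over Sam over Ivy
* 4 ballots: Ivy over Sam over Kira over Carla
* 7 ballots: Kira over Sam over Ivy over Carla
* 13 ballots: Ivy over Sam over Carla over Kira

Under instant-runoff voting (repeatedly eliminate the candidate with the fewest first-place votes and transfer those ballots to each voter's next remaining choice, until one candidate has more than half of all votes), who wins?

Round 1: Sam 0, Ivy 17, Kira 7, Carla 22. Sam eliminated.
Round 2: Ivy 17, Kira 7, Carla 22. Kira eliminated.
Round 3: Ivy 24, Carla 22. Ivy has a majority (≥24).

Ivy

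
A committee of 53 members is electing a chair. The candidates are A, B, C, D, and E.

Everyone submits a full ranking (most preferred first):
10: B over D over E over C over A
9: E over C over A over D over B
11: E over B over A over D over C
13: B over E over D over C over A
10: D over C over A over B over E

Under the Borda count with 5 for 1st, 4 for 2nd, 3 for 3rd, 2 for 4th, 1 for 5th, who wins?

A: 10×1 + 9×3 + 11×3 + 13×1 + 10×3 = 113
B: 10×5 + 9×1 + 11×4 + 13×5 + 10×2 = 188
C: 10×2 + 9×4 + 11×1 + 13×2 + 10×4 = 133
D: 10×4 + 9×2 + 11×2 + 13×3 + 10×5 = 169
E: 10×3 + 9×5 + 11×5 + 13×4 + 10×1 = 192

E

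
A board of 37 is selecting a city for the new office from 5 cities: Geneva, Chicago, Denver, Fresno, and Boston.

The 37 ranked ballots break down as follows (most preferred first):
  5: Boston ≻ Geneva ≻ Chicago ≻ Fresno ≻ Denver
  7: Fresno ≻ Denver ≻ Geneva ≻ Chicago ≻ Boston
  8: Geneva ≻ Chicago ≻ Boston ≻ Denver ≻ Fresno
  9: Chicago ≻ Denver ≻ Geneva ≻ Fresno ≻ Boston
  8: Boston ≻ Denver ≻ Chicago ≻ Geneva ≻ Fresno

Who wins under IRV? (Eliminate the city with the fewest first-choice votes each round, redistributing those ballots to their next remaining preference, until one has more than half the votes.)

Round 1: Geneva 8, Chicago 9, Denver 0, Fresno 7, Boston 13. Denver eliminated.
Round 2: Geneva 8, Chicago 9, Fresno 7, Boston 13. Fresno eliminated.
Round 3: Geneva 15, Chicago 9, Boston 13. Chicago eliminated.
Round 4: Geneva 24, Boston 13. Geneva has a majority (≥19).

Geneva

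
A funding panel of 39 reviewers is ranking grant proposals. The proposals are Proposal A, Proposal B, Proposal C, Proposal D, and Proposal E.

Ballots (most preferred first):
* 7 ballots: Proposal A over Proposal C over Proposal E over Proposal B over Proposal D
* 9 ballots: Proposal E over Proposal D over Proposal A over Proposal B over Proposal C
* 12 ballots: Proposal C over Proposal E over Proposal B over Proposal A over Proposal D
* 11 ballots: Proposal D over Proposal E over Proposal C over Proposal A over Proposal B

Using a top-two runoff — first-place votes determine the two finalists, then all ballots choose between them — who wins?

Proposal D

Round 1 first-place votes: Proposal A 7, Proposal B 0, Proposal C 12, Proposal D 11, Proposal E 9. Proposal C and Proposal D advance.
Runoff: Proposal C is ranked above Proposal D on 19 ballots, Proposal D above Proposal C on 20.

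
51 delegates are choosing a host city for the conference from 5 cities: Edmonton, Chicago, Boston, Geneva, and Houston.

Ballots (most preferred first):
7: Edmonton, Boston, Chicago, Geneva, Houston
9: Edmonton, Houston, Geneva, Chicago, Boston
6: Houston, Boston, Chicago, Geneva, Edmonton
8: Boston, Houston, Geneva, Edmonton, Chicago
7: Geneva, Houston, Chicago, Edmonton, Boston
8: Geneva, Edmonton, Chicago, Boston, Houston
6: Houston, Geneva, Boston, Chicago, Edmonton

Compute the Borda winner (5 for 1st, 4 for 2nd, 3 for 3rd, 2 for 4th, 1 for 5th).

Geneva

Edmonton: 7×5 + 9×5 + 6×1 + 8×2 + 7×2 + 8×4 + 6×1 = 154
Chicago: 7×3 + 9×2 + 6×3 + 8×1 + 7×3 + 8×3 + 6×2 = 122
Boston: 7×4 + 9×1 + 6×4 + 8×5 + 7×1 + 8×2 + 6×3 = 142
Geneva: 7×2 + 9×3 + 6×2 + 8×3 + 7×5 + 8×5 + 6×4 = 176
Houston: 7×1 + 9×4 + 6×5 + 8×4 + 7×4 + 8×1 + 6×5 = 171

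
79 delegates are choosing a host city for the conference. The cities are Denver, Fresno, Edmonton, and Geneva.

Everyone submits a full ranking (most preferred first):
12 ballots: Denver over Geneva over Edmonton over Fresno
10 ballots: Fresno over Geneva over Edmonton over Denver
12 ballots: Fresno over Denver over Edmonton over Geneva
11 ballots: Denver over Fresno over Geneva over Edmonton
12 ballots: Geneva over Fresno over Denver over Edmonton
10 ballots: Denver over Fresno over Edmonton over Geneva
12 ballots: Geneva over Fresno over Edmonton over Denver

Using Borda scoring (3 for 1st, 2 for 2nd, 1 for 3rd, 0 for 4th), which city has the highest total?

Denver: 12×3 + 10×0 + 12×2 + 11×3 + 12×1 + 10×3 + 12×0 = 135
Fresno: 12×0 + 10×3 + 12×3 + 11×2 + 12×2 + 10×2 + 12×2 = 156
Edmonton: 12×1 + 10×1 + 12×1 + 11×0 + 12×0 + 10×1 + 12×1 = 56
Geneva: 12×2 + 10×2 + 12×0 + 11×1 + 12×3 + 10×0 + 12×3 = 127

Fresno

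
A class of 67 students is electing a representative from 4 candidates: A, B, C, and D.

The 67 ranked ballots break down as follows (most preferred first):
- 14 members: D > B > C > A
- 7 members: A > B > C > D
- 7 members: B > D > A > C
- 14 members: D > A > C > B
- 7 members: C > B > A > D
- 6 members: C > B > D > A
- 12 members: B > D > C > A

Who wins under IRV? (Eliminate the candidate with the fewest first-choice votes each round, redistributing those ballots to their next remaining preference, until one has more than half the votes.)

B

Round 1: A 7, B 19, C 13, D 28. A eliminated.
Round 2: B 26, C 13, D 28. C eliminated.
Round 3: B 39, D 28. B has a majority (≥34).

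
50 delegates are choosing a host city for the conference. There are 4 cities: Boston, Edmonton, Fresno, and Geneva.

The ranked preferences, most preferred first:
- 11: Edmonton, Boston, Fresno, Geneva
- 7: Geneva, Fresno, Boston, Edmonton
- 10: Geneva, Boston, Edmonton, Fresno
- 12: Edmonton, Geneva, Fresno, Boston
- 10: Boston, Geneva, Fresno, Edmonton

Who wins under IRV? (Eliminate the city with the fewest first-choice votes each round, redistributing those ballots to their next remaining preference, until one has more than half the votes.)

Round 1: Boston 10, Edmonton 23, Fresno 0, Geneva 17. Fresno eliminated.
Round 2: Boston 10, Edmonton 23, Geneva 17. Boston eliminated.
Round 3: Edmonton 23, Geneva 27. Geneva has a majority (≥26).

Geneva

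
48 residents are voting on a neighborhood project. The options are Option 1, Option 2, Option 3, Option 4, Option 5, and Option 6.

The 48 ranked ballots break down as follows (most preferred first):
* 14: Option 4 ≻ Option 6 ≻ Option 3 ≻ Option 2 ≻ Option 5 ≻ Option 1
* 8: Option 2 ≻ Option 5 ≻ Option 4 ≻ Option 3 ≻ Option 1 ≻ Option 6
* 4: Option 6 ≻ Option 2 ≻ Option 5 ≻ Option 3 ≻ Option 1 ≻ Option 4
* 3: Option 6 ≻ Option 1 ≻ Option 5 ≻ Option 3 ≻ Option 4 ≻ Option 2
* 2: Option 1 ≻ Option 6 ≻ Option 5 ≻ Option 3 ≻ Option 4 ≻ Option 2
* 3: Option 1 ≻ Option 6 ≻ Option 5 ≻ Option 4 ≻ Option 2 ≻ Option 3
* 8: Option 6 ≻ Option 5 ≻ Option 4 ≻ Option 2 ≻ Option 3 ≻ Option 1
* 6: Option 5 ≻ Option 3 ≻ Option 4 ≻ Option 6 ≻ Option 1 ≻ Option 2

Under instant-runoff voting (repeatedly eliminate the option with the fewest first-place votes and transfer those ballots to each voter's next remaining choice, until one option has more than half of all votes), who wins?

Option 4

Round 1: Option 1 5, Option 2 8, Option 3 0, Option 4 14, Option 5 6, Option 6 15. Option 3 eliminated.
Round 2: Option 1 5, Option 2 8, Option 4 14, Option 5 6, Option 6 15. Option 1 eliminated.
Round 3: Option 2 8, Option 4 14, Option 5 6, Option 6 20. Option 5 eliminated.
Round 4: Option 2 8, Option 4 20, Option 6 20. Option 2 eliminated.
Round 5: Option 4 28, Option 6 20. Option 4 has a majority (≥25).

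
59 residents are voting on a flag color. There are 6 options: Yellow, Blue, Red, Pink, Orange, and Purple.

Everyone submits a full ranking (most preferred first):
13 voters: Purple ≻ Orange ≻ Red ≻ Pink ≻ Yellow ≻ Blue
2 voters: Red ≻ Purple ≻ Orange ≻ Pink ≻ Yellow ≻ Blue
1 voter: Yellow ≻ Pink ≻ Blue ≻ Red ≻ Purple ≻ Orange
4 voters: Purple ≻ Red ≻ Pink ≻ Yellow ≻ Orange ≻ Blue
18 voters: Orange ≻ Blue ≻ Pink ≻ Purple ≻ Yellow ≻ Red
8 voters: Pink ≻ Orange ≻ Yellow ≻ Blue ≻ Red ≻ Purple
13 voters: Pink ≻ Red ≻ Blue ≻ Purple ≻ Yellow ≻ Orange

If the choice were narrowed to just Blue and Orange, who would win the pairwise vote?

Blue is ranked above Orange on 14 ballots; Orange above Blue on 45.

Orange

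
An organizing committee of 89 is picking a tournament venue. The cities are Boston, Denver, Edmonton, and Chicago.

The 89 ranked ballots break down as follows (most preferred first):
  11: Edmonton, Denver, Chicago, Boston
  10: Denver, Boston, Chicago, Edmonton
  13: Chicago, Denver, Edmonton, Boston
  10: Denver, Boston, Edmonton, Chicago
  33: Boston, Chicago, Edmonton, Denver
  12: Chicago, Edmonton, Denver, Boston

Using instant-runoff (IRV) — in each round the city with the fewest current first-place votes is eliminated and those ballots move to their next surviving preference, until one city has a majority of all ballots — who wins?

Round 1: Boston 33, Denver 20, Edmonton 11, Chicago 25. Edmonton eliminated.
Round 2: Boston 33, Denver 31, Chicago 25. Chicago eliminated.
Round 3: Boston 33, Denver 56. Denver has a majority (≥45).

Denver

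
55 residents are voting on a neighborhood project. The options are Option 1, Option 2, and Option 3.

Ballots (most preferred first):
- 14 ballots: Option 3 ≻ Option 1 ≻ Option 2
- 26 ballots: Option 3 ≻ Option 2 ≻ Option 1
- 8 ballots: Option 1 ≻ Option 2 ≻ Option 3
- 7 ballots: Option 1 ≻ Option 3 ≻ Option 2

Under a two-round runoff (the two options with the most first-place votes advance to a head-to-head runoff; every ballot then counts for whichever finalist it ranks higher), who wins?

Option 3

Round 1 first-place votes: Option 1 15, Option 2 0, Option 3 40. Option 3 and Option 1 advance.
Runoff: Option 3 is ranked above Option 1 on 40 ballots, Option 1 above Option 3 on 15.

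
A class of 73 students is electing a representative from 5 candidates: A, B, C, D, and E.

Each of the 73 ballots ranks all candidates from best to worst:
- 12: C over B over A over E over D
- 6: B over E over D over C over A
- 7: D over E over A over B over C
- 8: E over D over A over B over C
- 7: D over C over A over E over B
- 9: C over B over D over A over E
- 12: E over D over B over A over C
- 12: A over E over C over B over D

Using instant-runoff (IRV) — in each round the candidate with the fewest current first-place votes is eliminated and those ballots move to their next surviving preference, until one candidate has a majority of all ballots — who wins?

Round 1: A 12, B 6, C 21, D 14, E 20. B eliminated.
Round 2: A 12, C 21, D 14, E 26. A eliminated.
Round 3: C 21, D 14, E 38. E has a majority (≥37).

E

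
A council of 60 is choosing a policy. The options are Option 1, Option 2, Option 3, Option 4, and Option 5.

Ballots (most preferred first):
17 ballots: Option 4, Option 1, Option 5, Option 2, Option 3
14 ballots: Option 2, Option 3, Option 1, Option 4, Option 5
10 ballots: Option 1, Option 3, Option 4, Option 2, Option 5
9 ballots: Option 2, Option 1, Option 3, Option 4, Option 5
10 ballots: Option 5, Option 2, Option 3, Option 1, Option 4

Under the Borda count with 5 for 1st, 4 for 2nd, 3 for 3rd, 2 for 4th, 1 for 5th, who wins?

Option 1

Option 1: 17×4 + 14×3 + 10×5 + 9×4 + 10×2 = 216
Option 2: 17×2 + 14×5 + 10×2 + 9×5 + 10×4 = 209
Option 3: 17×1 + 14×4 + 10×4 + 9×3 + 10×3 = 170
Option 4: 17×5 + 14×2 + 10×3 + 9×2 + 10×1 = 171
Option 5: 17×3 + 14×1 + 10×1 + 9×1 + 10×5 = 134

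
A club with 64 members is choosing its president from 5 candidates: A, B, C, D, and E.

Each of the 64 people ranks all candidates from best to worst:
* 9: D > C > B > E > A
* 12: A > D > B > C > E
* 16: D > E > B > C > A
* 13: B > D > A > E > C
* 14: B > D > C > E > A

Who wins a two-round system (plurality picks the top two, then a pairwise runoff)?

Round 1 first-place votes: A 12, B 27, C 0, D 25, E 0. B and D advance.
Runoff: B is ranked above D on 27 ballots, D above B on 37.

D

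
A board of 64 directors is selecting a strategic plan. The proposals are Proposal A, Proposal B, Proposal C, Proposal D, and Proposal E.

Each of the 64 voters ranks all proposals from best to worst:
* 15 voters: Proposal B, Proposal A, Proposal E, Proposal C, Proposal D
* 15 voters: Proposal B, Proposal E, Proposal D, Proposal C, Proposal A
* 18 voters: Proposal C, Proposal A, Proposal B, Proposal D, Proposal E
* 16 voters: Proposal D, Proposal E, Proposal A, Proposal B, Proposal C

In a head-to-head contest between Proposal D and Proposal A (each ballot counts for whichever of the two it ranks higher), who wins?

Proposal A

Proposal D is ranked above Proposal A on 31 ballots; Proposal A above Proposal D on 33.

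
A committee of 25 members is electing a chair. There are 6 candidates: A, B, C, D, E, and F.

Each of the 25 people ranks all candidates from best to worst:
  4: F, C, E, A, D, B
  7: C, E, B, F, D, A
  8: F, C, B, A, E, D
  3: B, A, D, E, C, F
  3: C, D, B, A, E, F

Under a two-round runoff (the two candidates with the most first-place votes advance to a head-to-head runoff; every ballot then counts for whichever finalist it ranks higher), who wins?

Round 1 first-place votes: A 0, B 3, C 10, D 0, E 0, F 12. F and C advance.
Runoff: F is ranked above C on 12 ballots, C above F on 13.

C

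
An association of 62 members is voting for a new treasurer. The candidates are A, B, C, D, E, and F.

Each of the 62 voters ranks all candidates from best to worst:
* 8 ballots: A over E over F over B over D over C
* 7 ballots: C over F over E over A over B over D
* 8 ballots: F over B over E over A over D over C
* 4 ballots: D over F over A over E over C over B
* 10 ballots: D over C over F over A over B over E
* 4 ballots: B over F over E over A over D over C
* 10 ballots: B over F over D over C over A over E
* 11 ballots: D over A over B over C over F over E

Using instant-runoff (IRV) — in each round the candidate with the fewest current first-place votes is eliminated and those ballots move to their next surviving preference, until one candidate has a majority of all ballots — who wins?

F

Round 1: A 8, B 14, C 7, D 25, E 0, F 8. E eliminated.
Round 2: A 8, B 14, C 7, D 25, F 8. C eliminated.
Round 3: A 8, B 14, D 25, F 15. A eliminated.
Round 4: B 14, D 25, F 23. B eliminated.
Round 5: D 25, F 37. F has a majority (≥32).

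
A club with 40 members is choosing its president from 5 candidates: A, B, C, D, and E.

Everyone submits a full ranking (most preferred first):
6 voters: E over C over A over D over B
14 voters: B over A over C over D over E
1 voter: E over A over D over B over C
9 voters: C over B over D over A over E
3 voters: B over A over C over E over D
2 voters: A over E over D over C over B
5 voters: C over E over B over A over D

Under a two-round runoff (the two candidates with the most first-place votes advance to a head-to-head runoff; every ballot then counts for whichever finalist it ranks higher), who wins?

Round 1 first-place votes: A 2, B 17, C 14, D 0, E 7. B and C advance.
Runoff: B is ranked above C on 18 ballots, C above B on 22.

C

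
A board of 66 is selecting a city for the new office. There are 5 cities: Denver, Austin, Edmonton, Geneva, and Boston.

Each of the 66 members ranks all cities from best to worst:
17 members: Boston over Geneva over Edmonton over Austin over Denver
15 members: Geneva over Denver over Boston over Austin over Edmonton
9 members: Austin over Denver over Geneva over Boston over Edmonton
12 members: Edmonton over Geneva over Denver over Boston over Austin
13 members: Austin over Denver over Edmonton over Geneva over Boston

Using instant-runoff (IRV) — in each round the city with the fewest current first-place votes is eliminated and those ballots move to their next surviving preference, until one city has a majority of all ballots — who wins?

Geneva

Round 1: Denver 0, Austin 22, Edmonton 12, Geneva 15, Boston 17. Denver eliminated.
Round 2: Austin 22, Edmonton 12, Geneva 15, Boston 17. Edmonton eliminated.
Round 3: Austin 22, Geneva 27, Boston 17. Boston eliminated.
Round 4: Austin 22, Geneva 44. Geneva has a majority (≥34).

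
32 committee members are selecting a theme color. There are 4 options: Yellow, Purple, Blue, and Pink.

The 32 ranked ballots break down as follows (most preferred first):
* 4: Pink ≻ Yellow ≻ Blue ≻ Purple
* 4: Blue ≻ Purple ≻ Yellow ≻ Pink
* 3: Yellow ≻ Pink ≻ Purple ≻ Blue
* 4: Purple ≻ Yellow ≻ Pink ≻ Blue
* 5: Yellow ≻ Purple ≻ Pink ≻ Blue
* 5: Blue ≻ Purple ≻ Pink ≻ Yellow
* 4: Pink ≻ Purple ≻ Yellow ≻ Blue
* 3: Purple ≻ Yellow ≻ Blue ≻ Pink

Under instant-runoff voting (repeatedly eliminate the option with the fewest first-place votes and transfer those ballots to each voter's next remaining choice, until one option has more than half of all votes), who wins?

Round 1: Yellow 8, Purple 7, Blue 9, Pink 8. Purple eliminated.
Round 2: Yellow 15, Blue 9, Pink 8. Pink eliminated.
Round 3: Yellow 23, Blue 9. Yellow has a majority (≥17).

Yellow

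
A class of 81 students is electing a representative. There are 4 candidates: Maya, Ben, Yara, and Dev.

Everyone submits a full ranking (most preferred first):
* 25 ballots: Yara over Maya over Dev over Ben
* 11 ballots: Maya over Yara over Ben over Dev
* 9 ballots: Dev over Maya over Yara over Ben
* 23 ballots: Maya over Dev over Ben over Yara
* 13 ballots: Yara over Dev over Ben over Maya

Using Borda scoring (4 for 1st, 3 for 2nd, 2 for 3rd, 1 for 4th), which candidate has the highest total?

Maya: 25×3 + 11×4 + 9×3 + 23×4 + 13×1 = 251
Ben: 25×1 + 11×2 + 9×1 + 23×2 + 13×2 = 128
Yara: 25×4 + 11×3 + 9×2 + 23×1 + 13×4 = 226
Dev: 25×2 + 11×1 + 9×4 + 23×3 + 13×3 = 205

Maya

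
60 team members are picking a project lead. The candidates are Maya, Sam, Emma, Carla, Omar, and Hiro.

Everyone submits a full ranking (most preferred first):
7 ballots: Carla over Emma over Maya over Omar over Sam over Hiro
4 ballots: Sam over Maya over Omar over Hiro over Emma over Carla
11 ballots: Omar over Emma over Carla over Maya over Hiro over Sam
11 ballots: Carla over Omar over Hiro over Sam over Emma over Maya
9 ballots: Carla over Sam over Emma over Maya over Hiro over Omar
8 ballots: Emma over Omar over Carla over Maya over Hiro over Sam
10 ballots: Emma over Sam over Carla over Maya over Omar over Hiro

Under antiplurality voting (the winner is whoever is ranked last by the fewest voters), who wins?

Last-place votes: Maya 11, Sam 19, Emma 0, Carla 4, Omar 9, Hiro 17.

Emma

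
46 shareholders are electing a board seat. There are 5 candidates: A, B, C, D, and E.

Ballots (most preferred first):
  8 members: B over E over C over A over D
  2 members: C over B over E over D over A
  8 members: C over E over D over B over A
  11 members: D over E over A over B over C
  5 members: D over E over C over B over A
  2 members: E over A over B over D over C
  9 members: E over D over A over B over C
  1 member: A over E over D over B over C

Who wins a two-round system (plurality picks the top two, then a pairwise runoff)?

E

Round 1 first-place votes: A 1, B 8, C 10, D 16, E 11. D and E advance.
Runoff: D is ranked above E on 16 ballots, E above D on 30.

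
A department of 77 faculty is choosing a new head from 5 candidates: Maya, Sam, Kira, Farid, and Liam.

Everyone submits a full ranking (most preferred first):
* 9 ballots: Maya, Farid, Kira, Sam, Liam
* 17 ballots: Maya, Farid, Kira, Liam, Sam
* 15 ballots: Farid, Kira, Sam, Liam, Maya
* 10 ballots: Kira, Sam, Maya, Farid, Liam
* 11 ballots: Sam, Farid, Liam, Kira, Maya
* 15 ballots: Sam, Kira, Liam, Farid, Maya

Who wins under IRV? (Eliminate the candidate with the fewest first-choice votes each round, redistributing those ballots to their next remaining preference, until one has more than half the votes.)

Round 1: Maya 26, Sam 26, Kira 10, Farid 15, Liam 0. Liam eliminated.
Round 2: Maya 26, Sam 26, Kira 10, Farid 15. Kira eliminated.
Round 3: Maya 26, Sam 36, Farid 15. Farid eliminated.
Round 4: Maya 26, Sam 51. Sam has a majority (≥39).

Sam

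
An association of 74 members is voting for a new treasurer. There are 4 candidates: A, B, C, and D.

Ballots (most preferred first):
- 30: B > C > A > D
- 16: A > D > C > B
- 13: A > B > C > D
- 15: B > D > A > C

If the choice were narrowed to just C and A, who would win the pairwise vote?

A

C is ranked above A on 30 ballots; A above C on 44.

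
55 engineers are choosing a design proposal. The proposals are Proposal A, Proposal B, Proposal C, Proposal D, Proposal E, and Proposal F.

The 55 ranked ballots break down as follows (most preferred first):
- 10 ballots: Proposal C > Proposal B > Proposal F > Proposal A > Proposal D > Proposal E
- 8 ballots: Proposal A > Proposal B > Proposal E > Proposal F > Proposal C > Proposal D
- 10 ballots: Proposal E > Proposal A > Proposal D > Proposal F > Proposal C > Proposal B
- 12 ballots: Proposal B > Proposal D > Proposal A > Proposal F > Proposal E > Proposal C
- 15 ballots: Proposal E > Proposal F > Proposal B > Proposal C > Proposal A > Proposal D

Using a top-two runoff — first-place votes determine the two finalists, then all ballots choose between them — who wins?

Round 1 first-place votes: Proposal A 8, Proposal B 12, Proposal C 10, Proposal D 0, Proposal E 25, Proposal F 0. Proposal E and Proposal B advance.
Runoff: Proposal E is ranked above Proposal B on 25 ballots, Proposal B above Proposal E on 30.

Proposal B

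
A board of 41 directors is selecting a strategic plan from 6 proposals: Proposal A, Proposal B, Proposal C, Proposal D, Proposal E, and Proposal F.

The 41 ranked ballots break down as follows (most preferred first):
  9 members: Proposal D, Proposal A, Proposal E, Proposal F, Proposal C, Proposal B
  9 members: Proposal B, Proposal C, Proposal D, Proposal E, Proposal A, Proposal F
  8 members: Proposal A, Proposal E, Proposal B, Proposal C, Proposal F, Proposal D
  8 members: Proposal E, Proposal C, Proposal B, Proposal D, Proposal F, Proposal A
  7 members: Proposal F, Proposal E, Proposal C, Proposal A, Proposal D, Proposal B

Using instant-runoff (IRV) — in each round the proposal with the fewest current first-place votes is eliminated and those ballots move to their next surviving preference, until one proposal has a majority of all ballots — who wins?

Proposal E

Round 1: Proposal A 8, Proposal B 9, Proposal C 0, Proposal D 9, Proposal E 8, Proposal F 7. Proposal C eliminated.
Round 2: Proposal A 8, Proposal B 9, Proposal D 9, Proposal E 8, Proposal F 7. Proposal F eliminated.
Round 3: Proposal A 8, Proposal B 9, Proposal D 9, Proposal E 15. Proposal A eliminated.
Round 4: Proposal B 9, Proposal D 9, Proposal E 23. Proposal E has a majority (≥21).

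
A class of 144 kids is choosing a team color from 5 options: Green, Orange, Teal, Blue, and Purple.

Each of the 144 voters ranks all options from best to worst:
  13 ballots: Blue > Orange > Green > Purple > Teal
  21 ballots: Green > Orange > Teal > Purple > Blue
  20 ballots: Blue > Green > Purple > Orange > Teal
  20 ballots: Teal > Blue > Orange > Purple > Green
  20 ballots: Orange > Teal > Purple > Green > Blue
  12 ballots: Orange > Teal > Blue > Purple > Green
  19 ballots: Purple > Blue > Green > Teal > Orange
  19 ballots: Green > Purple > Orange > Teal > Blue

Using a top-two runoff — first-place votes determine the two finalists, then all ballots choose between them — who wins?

Blue

Round 1 first-place votes: Green 40, Orange 32, Teal 20, Blue 33, Purple 19. Green and Blue advance.
Runoff: Green is ranked above Blue on 60 ballots, Blue above Green on 84.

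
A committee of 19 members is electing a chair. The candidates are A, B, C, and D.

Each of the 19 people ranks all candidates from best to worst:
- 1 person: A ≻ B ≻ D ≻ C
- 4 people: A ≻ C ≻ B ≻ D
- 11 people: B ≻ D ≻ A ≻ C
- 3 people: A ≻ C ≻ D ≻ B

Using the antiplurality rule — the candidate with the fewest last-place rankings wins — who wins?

A

Last-place votes: A 0, B 3, C 12, D 4.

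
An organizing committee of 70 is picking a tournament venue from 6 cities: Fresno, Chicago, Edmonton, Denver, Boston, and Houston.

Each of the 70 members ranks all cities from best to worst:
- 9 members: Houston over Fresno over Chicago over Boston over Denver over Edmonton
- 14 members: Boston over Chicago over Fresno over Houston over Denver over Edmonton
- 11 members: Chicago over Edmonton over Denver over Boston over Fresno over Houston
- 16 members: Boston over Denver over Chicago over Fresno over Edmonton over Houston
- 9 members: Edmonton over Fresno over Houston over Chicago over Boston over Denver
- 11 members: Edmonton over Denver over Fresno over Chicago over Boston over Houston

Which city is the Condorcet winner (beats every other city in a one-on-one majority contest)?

Chicago

Chicago vs Fresno: 41–29
Chicago vs Edmonton: 50–20
Chicago vs Denver: 43–27
Chicago vs Boston: 40–30
Chicago vs Houston: 52–18
Chicago beats every other city.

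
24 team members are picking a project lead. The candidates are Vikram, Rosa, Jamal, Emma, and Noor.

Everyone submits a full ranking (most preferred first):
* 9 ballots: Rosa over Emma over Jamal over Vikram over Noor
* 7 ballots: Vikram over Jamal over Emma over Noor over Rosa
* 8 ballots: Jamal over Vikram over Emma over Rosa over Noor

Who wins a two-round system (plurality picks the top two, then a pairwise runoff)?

Round 1 first-place votes: Vikram 7, Rosa 9, Jamal 8, Emma 0, Noor 0. Rosa and Jamal advance.
Runoff: Rosa is ranked above Jamal on 9 ballots, Jamal above Rosa on 15.

Jamal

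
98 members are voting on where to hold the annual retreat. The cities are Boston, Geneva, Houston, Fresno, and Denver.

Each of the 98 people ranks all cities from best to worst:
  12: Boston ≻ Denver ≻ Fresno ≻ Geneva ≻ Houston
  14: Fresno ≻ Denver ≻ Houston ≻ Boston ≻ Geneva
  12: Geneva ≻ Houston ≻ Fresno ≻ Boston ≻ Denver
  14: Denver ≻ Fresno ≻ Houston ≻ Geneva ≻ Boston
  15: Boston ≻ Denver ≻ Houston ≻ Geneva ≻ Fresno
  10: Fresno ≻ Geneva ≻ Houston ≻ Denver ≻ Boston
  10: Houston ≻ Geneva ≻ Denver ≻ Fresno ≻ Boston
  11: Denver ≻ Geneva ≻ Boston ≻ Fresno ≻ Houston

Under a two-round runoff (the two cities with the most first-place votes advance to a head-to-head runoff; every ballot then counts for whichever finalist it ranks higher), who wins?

Round 1 first-place votes: Boston 27, Geneva 12, Houston 10, Fresno 24, Denver 25. Boston and Denver advance.
Runoff: Boston is ranked above Denver on 39 ballots, Denver above Boston on 59.

Denver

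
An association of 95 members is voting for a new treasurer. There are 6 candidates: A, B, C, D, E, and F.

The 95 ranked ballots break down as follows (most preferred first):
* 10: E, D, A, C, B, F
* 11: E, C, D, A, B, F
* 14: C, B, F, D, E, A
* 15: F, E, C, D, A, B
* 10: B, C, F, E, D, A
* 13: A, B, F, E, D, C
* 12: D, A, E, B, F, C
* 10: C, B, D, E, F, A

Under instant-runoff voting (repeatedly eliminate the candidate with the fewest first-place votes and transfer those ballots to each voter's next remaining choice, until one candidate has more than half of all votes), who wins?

E

Round 1: A 13, B 10, C 24, D 12, E 21, F 15. B eliminated.
Round 2: A 13, C 34, D 12, E 21, F 15. D eliminated.
Round 3: A 25, C 34, E 21, F 15. F eliminated.
Round 4: A 25, C 34, E 36. A eliminated.
Round 5: C 34, E 61. E has a majority (≥48).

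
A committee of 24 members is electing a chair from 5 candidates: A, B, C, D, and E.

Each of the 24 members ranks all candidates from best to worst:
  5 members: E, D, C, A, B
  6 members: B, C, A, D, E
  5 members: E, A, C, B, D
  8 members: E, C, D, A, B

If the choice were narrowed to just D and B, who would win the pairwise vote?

D

D is ranked above B on 13 ballots; B above D on 11.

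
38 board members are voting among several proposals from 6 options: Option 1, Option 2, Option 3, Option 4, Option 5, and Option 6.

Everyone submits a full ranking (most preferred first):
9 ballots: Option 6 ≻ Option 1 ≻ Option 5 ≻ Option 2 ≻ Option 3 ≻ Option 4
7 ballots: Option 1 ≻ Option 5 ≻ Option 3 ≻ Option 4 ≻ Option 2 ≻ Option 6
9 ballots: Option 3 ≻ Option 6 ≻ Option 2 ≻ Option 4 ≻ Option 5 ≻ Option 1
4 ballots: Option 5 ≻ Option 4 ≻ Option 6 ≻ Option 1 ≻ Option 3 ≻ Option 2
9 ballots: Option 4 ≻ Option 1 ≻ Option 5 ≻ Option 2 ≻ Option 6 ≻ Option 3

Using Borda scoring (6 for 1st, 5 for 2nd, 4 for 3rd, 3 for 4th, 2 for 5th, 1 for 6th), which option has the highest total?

Option 1: 9×5 + 7×6 + 9×1 + 4×3 + 9×5 = 153
Option 2: 9×3 + 7×2 + 9×4 + 4×1 + 9×3 = 108
Option 3: 9×2 + 7×4 + 9×6 + 4×2 + 9×1 = 117
Option 4: 9×1 + 7×3 + 9×3 + 4×5 + 9×6 = 131
Option 5: 9×4 + 7×5 + 9×2 + 4×6 + 9×4 = 149
Option 6: 9×6 + 7×1 + 9×5 + 4×4 + 9×2 = 140

Option 1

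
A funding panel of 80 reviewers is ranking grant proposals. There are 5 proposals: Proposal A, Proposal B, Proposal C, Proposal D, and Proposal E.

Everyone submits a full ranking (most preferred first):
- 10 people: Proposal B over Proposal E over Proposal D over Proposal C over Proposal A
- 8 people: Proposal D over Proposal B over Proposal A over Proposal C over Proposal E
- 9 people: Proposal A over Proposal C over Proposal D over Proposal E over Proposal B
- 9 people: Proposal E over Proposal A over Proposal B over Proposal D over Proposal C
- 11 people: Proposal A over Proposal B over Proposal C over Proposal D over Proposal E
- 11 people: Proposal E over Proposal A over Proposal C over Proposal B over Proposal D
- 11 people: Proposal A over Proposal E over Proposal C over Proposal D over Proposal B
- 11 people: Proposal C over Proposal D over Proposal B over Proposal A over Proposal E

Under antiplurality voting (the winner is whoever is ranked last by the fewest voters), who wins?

Last-place votes: Proposal A 10, Proposal B 20, Proposal C 9, Proposal D 11, Proposal E 30.

Proposal C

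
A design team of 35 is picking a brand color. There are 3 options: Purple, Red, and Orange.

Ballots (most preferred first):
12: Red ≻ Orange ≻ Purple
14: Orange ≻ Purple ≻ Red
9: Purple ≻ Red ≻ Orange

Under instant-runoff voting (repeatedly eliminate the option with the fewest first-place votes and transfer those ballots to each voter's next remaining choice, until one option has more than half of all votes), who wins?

Round 1: Purple 9, Red 12, Orange 14. Purple eliminated.
Round 2: Red 21, Orange 14. Red has a majority (≥18).

Red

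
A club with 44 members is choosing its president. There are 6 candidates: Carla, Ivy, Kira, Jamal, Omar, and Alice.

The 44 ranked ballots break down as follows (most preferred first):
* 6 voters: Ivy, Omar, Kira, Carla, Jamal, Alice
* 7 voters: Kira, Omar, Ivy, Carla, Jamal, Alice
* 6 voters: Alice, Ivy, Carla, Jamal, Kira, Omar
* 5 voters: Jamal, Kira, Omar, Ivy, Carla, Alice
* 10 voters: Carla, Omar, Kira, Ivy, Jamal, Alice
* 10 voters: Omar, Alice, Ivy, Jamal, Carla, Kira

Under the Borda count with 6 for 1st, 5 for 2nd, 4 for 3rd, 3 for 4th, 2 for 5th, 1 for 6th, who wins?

Carla: 6×3 + 7×3 + 6×4 + 5×2 + 10×6 + 10×2 = 153
Ivy: 6×6 + 7×4 + 6×5 + 5×3 + 10×3 + 10×4 = 179
Kira: 6×4 + 7×6 + 6×2 + 5×5 + 10×4 + 10×1 = 153
Jamal: 6×2 + 7×2 + 6×3 + 5×6 + 10×2 + 10×3 = 124
Omar: 6×5 + 7×5 + 6×1 + 5×4 + 10×5 + 10×6 = 201
Alice: 6×1 + 7×1 + 6×6 + 5×1 + 10×1 + 10×5 = 114

Omar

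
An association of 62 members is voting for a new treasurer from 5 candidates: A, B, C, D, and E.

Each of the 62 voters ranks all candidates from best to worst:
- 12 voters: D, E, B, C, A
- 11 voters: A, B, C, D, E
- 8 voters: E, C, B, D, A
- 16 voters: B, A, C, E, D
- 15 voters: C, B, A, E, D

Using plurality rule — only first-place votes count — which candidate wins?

First-place votes: A 11, B 16, C 15, D 12, E 8.

B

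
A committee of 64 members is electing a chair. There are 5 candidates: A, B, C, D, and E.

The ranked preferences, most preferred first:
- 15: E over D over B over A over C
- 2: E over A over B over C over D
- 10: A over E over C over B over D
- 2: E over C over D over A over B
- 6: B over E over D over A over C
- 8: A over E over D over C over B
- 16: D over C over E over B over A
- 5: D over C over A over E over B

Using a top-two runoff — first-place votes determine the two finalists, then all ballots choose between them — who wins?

E

Round 1 first-place votes: A 18, B 6, C 0, D 21, E 19. D and E advance.
Runoff: D is ranked above E on 21 ballots, E above D on 43.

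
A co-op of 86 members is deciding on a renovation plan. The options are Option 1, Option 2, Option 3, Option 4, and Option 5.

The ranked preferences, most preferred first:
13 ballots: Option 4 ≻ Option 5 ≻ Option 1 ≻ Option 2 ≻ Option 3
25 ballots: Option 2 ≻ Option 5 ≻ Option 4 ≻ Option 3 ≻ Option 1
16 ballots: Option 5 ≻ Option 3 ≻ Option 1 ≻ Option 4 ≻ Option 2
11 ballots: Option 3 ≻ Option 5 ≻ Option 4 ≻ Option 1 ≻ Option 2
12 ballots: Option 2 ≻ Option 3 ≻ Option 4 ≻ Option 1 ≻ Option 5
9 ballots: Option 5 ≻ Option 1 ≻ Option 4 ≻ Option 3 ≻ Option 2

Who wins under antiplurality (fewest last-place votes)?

Option 4

Last-place votes: Option 1 25, Option 2 36, Option 3 13, Option 4 0, Option 5 12.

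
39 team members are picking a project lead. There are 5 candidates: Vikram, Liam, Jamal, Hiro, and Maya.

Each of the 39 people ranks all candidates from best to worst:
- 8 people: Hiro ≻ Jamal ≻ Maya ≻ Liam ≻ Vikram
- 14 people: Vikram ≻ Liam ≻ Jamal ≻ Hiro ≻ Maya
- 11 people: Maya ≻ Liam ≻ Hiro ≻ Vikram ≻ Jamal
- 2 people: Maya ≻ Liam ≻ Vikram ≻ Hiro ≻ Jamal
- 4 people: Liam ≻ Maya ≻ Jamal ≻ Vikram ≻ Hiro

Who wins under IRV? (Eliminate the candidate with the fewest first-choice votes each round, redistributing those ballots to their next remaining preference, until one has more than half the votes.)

Maya

Round 1: Vikram 14, Liam 4, Jamal 0, Hiro 8, Maya 13. Jamal eliminated.
Round 2: Vikram 14, Liam 4, Hiro 8, Maya 13. Liam eliminated.
Round 3: Vikram 14, Hiro 8, Maya 17. Hiro eliminated.
Round 4: Vikram 14, Maya 25. Maya has a majority (≥20).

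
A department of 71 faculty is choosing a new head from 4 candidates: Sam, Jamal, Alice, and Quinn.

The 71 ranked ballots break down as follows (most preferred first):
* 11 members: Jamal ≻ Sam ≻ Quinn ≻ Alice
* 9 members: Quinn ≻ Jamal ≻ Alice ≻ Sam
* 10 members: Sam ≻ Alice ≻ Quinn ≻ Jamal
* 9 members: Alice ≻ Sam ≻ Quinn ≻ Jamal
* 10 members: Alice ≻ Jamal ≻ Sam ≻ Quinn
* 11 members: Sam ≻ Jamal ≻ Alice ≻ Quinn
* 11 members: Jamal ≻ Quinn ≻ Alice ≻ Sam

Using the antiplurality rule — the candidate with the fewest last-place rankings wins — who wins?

Last-place votes: Sam 20, Jamal 19, Alice 11, Quinn 21.

Alice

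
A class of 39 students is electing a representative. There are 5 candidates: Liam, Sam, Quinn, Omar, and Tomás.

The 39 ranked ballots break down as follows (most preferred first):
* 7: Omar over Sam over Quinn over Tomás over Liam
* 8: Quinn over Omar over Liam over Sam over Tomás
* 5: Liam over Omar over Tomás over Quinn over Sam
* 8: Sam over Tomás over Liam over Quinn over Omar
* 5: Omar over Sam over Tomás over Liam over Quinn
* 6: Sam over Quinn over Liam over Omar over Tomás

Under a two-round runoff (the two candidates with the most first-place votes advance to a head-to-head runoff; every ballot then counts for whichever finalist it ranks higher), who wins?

Round 1 first-place votes: Liam 5, Sam 14, Quinn 8, Omar 12, Tomás 0. Sam and Omar advance.
Runoff: Sam is ranked above Omar on 14 ballots, Omar above Sam on 25.

Omar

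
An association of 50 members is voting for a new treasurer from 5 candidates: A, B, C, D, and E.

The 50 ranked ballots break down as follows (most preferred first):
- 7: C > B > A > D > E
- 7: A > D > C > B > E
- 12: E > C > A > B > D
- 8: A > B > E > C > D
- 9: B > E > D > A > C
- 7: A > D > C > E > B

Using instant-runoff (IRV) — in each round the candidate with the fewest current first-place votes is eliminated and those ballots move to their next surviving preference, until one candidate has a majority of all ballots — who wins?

Round 1: A 22, B 9, C 7, D 0, E 12. D eliminated.
Round 2: A 22, B 9, C 7, E 12. C eliminated.
Round 3: A 22, B 16, E 12. E eliminated.
Round 4: A 34, B 16. A has a majority (≥26).

A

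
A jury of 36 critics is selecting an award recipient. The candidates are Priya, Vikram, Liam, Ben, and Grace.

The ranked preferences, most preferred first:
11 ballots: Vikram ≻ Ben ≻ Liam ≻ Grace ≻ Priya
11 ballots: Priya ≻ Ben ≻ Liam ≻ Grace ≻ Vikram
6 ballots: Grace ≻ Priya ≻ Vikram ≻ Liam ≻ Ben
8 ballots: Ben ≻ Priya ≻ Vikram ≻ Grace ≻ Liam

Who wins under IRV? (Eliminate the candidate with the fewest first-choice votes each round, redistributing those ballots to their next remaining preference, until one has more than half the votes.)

Round 1: Priya 11, Vikram 11, Liam 0, Ben 8, Grace 6. Liam eliminated.
Round 2: Priya 11, Vikram 11, Ben 8, Grace 6. Grace eliminated.
Round 3: Priya 17, Vikram 11, Ben 8. Ben eliminated.
Round 4: Priya 25, Vikram 11. Priya has a majority (≥19).

Priya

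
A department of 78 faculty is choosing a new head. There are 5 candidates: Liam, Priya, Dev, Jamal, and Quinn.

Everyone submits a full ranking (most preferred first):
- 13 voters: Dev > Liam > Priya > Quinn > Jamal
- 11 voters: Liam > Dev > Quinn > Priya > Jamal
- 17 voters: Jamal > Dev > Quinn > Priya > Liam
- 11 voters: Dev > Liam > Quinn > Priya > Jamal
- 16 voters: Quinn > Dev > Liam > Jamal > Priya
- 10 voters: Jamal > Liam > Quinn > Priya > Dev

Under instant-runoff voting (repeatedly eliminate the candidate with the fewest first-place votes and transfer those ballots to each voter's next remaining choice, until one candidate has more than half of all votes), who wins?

Dev

Round 1: Liam 11, Priya 0, Dev 24, Jamal 27, Quinn 16. Priya eliminated.
Round 2: Liam 11, Dev 24, Jamal 27, Quinn 16. Liam eliminated.
Round 3: Dev 35, Jamal 27, Quinn 16. Quinn eliminated.
Round 4: Dev 51, Jamal 27. Dev has a majority (≥40).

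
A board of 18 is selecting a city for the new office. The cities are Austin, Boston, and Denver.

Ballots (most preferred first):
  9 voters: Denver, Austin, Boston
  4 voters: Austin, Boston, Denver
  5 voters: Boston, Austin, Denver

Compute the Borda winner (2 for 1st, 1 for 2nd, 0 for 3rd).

Austin: 9×1 + 4×2 + 5×1 = 22
Boston: 9×0 + 4×1 + 5×2 = 14
Denver: 9×2 + 4×0 + 5×0 = 18

Austin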